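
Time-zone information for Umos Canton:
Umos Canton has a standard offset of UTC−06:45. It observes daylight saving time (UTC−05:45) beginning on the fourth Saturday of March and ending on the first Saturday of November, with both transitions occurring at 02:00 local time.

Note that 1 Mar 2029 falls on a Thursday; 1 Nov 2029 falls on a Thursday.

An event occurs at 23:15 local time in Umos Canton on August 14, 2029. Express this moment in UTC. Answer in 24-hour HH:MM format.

05:00

1 March 2029 is a Thursday, so the first Saturday is March 3 and the fourth is March 24.
1 November 2029 is a Thursday, so the first Saturday is November 3.
August 14, 2029 falls between 24 March and 3 November, so daylight saving is in effect and Umos Canton is at UTC−05:45.
23:15 local + 5h45m = 05:00 UTC (rolling into the next day, 15 August 2029).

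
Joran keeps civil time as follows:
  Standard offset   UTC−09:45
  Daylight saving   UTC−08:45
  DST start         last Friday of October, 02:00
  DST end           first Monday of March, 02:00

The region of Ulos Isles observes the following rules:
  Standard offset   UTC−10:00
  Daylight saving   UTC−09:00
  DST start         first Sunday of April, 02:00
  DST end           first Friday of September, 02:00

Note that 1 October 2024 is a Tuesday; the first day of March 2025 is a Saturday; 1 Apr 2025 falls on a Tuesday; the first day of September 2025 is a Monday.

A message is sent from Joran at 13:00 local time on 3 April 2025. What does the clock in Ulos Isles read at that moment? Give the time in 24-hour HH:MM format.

1 October 2024 is a Tuesday, so Fridays fall on 4, 11, 18, 25; the last is October 25.
1 March 2025 is a Saturday, so the first Monday is March 3.
3 April 2025 is outside the daylight-saving period (25 October 2024 – 3 March 2025), so Joran is on standard time, UTC−09:45.
13:00 Joran + 9h45m = 22:45 UTC.
1 April 2025 is a Tuesday, so the first Sunday is April 6.
1 September 2025 is a Monday, so the first Friday is September 5.
At the standard offset (UTC−10:00), 22:45 UTC − 10h = 12:45 Ulos Isles standard time.
The standard-time date in Ulos Isles, 3 April 2025, does not fall between 6 April and 5 September, so daylight saving is not in effect and Ulos Isles is at UTC−10:00.
22:45 UTC − 10h = 12:45 Ulos Isles.

12:45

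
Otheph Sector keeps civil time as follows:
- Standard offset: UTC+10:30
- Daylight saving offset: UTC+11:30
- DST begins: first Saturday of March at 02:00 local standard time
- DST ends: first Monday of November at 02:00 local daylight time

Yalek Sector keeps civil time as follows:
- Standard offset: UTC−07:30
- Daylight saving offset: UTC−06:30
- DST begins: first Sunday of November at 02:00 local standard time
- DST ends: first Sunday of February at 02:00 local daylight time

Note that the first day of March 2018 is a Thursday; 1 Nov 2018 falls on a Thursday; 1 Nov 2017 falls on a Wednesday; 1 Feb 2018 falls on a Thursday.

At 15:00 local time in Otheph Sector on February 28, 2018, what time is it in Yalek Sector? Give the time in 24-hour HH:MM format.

1 March 2018 is a Thursday, so the first Saturday is March 3.
1 November 2018 is a Thursday, so the first Monday is November 5.
February 28, 2018 is outside the daylight-saving period (3 March – 5 November), so Otheph Sector is on standard time, UTC+10:30.
15:00 Otheph Sector − 10h30m = 04:30 UTC.
1 November 2017 is a Wednesday, so the first Sunday is November 5.
1 February 2018 is a Thursday, so the first Sunday is February 4.
At the standard offset (UTC−07:30), 04:30 UTC − 7h30m = 21:00 Yalek Sector standard time (rolling into the previous day, 27 February 2018).
Daylight saving runs 5 November 2017 – 4 February 2018; the standard-time date in Yalek Sector, February 27, 2018, is outside that window, so Yalek Sector is on standard time at UTC−07:30.
04:30 UTC − 7h30m = 21:00 Yalek Sector (rolling into the previous day, 27 February 2018).

21:00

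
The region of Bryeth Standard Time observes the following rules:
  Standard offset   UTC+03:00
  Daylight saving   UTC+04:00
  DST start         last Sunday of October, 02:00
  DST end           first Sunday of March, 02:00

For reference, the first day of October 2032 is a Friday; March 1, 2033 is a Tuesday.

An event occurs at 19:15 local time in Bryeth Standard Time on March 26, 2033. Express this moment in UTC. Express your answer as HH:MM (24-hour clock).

1 October 2032 is a Friday, so Sundays fall on 3, 10, 17, 24, 31; the last is October 31.
1 March 2033 is a Tuesday, so the first Sunday is March 6.
March 26, 2033 is outside the daylight-saving period (31 October 2032 – 6 March 2033), so Bryeth Standard Time is on standard time, UTC+03:00.
19:15 local − 3h = 16:15 UTC.

16:15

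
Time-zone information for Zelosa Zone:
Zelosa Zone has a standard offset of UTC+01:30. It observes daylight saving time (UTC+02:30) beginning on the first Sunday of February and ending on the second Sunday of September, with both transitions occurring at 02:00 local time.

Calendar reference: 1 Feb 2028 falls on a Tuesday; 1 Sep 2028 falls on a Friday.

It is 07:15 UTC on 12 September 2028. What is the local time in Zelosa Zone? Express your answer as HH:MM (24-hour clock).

1 February 2028 is a Tuesday, so the first Sunday is February 6.
1 September 2028 is a Friday, so the first Sunday is September 3 and the second is September 10.
At the standard offset (UTC+01:30), 07:15 UTC + 1h30m = 08:45 Zelosa Zone standard time.
The standard-time date in Zelosa Zone, 12 September 2028, does not fall between 6 February and 10 September, so daylight saving is not in effect and Zelosa Zone is at UTC+01:30.
07:15 UTC + 1h30m = 08:45 local.

08:45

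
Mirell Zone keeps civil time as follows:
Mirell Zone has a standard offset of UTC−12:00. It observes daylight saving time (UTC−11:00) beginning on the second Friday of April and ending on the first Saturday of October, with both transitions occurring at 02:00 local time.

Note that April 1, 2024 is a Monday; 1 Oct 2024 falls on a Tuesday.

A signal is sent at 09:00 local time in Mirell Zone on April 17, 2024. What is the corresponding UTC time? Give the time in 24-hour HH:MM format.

1 April 2024 is a Monday, so the first Friday is April 5 and the second is April 12.
1 October 2024 is a Tuesday, so the first Saturday is October 5.
April 17, 2024 falls between 12 April and 5 October, so daylight saving is in effect and Mirell Zone is at UTC−11:00.
09:00 local + 11h = 20:00 UTC.

20:00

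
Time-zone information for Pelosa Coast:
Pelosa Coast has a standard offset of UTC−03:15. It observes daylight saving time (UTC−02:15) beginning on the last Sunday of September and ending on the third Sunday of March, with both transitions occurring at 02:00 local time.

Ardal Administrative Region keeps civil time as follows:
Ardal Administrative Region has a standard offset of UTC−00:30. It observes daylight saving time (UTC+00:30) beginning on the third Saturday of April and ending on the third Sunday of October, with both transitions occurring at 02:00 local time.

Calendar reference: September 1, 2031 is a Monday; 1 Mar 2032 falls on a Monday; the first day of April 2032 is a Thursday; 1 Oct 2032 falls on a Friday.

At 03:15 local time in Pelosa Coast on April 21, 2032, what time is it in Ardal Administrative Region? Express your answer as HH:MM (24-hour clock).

1 September 2031 is a Monday, so Sundays fall on 7, 14, 21, 28; the last is September 28.
1 March 2032 is a Monday, so the first Sunday is March 7 and the third is March 21.
Daylight saving runs 28 September 2031 – 21 March 2032; April 21, 2032 is outside that window, so Pelosa Coast is on standard time at UTC−03:15.
03:15 Pelosa Coast + 3h15m = 06:30 UTC.
1 April 2032 is a Thursday, so the first Saturday is April 3 and the third is April 17.
1 October 2032 is a Friday, so the first Sunday is October 3 and the third is October 17.
At the standard offset (UTC−00:30), 06:30 UTC − 0h30m = 06:00 Ardal Administrative Region standard time.
The standard-time date in Ardal Administrative Region, April 21, 2032, lies within the daylight-saving period (17 April – 17 October), so Ardal Administrative Region is on daylight time, UTC+00:30.
06:30 UTC + 0h30m = 07:00 Ardal Administrative Region.

07:00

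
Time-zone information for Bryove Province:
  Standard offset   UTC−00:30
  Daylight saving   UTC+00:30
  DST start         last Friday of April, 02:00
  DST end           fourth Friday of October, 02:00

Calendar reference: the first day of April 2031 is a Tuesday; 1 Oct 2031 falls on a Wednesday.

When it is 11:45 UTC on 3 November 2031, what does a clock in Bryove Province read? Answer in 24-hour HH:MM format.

1 April 2031 is a Tuesday, so Fridays fall on 4, 11, 18, 25; the last is April 25.
1 October 2031 is a Wednesday, so the first Friday is October 3 and the fourth is October 24.
At the standard offset (UTC−00:30), 11:45 UTC − 0h30m = 11:15 Bryove Province standard time.
The standard-time date in Bryove Province, 3 November 2031, does not fall between 25 April and 24 October, so daylight saving is not in effect and Bryove Province is at UTC−00:30.
11:45 UTC − 0h30m = 11:15 local.

11:15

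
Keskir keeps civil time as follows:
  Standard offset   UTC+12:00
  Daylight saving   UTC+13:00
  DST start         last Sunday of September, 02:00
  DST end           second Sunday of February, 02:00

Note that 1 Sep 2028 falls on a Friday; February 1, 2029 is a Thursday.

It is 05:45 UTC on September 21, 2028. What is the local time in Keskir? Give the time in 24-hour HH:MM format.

17:45

1 September 2028 is a Friday, so Sundays fall on 3, 10, 17, 24; the last is September 24.
1 February 2029 is a Thursday, so the first Sunday is February 4 and the second is February 11.
At the standard offset (UTC+12:00), 05:45 UTC + 12h = 17:45 Keskir standard time.
The standard-time date in Keskir, September 21, 2028, is outside the daylight-saving period (24 September 2028 – 11 February 2029), so Keskir is on standard time, UTC+12:00.
05:45 UTC + 12h = 17:45 local.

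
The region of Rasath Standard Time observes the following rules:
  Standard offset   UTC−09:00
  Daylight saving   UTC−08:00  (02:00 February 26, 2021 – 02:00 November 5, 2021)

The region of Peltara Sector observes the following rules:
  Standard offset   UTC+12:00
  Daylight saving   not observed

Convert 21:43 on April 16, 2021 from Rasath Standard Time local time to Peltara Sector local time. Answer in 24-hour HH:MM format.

17:43

Daylight saving runs 26 February – 5 November; April 16, 2021 is inside that window, so Rasath Standard Time is at UTC−08:00.
21:43 Rasath Standard Time + 8h = 05:43 UTC (rolling into the next day, 17 April 2021).
Peltara Sector has no daylight saving, so its offset is UTC+12:00 year-round.
05:43 UTC + 12h = 17:43 Peltara Sector.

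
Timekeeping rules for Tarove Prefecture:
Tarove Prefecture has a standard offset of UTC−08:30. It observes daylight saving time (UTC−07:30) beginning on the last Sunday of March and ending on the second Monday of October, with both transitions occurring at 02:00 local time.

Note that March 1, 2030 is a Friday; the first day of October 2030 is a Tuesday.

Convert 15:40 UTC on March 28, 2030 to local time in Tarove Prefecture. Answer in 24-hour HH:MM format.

07:10

1 March 2030 is a Friday, so Sundays fall on 3, 10, 17, 24, 31; the last is March 31.
1 October 2030 is a Tuesday, so the first Monday is October 7 and the second is October 14.
At the standard offset (UTC−08:30), 15:40 UTC − 8h30m = 07:10 Tarove Prefecture standard time.
The standard-time date in Tarove Prefecture, March 28, 2030, is outside the daylight-saving period (31 March – 14 October), so Tarove Prefecture is on standard time, UTC−08:30.
15:40 UTC − 8h30m = 07:10 local.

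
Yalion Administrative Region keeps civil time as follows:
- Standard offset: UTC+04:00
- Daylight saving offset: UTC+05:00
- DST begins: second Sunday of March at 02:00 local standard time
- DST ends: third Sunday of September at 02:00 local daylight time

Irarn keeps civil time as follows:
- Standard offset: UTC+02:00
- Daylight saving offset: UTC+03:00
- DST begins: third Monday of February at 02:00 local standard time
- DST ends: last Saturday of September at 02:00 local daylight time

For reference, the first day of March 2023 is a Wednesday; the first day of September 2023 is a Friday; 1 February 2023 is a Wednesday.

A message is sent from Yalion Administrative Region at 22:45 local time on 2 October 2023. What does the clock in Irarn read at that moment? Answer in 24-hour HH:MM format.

20:45

1 March 2023 is a Wednesday, so the first Sunday is March 5 and the second is March 12.
1 September 2023 is a Friday, so the first Sunday is September 3 and the third is September 17.
2 October 2023 is outside the daylight-saving period (12 March – 17 September), so Yalion Administrative Region is on standard time, UTC+04:00.
22:45 Yalion Administrative Region − 4h = 18:45 UTC.
1 February 2023 is a Wednesday, so the first Monday is February 6 and the third is February 20.
1 September 2023 is a Friday, so Saturdays fall on 2, 9, 16, 23, 30; the last is September 30.
At the standard offset (UTC+02:00), 18:45 UTC + 2h = 20:45 Irarn standard time.
The standard-time date in Irarn, 2 October 2023, does not fall between 20 February and 30 September, so daylight saving is not in effect and Irarn is at UTC+02:00.
18:45 UTC + 2h = 20:45 Irarn.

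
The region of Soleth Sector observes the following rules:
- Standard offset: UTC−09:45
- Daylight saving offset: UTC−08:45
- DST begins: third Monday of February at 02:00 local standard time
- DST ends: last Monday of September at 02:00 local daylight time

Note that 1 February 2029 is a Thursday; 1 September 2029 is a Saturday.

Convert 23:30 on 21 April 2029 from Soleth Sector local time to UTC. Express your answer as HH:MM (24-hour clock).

08:15

1 February 2029 is a Thursday, so the first Monday is February 5 and the third is February 19.
1 September 2029 is a Saturday, so Mondays fall on 3, 10, 17, 24; the last is September 24.
Daylight saving runs 19 February – 24 September; 21 April 2029 is inside that window, so Soleth Sector is at UTC−08:45.
23:30 local + 8h45m = 08:15 UTC (rolling into the next day, 22 April 2029).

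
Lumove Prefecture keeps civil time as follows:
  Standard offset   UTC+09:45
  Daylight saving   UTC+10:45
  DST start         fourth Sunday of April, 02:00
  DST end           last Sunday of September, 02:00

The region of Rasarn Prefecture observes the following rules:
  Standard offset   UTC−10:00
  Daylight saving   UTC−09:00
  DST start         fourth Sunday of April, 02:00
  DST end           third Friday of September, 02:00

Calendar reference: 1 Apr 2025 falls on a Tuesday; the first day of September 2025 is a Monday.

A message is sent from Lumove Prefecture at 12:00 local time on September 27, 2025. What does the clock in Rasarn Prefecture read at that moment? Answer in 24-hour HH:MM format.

1 April 2025 is a Tuesday, so the first Sunday is April 6 and the fourth is April 27.
1 September 2025 is a Monday, so Sundays fall on 7, 14, 21, 28; the last is September 28.
September 27, 2025 falls between 27 April and 28 September, so daylight saving is in effect and Lumove Prefecture is at UTC+10:45.
12:00 Lumove Prefecture − 10h45m = 01:15 UTC.
1 April 2025 is a Tuesday, so the first Sunday is April 6 and the fourth is April 27.
1 September 2025 is a Monday, so the first Friday is September 5 and the third is September 19.
At the standard offset (UTC−10:00), 01:15 UTC − 10h = 15:15 Rasarn Prefecture standard time (rolling into the previous day, 26 September 2025).
The standard-time date in Rasarn Prefecture, September 26, 2025, is outside the daylight-saving period (27 April – 19 September), so Rasarn Prefecture is on standard time, UTC−10:00.
01:15 UTC − 10h = 15:15 Rasarn Prefecture (rolling into the previous day, 26 September 2025).

15:15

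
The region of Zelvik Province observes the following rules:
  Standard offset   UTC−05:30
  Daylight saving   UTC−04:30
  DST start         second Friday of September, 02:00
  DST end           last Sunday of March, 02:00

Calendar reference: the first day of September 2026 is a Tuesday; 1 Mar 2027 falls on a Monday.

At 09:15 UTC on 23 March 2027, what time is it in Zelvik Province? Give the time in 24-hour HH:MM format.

1 September 2026 is a Tuesday, so the first Friday is September 4 and the second is September 11.
1 March 2027 is a Monday, so Sundays fall on 7, 14, 21, 28; the last is March 28.
At the standard offset (UTC−05:30), 09:15 UTC − 5h30m = 03:45 Zelvik Province standard time.
The standard-time date in Zelvik Province, 23 March 2027, lies within the daylight-saving period (11 September 2026 – 28 March 2027), so Zelvik Province is on daylight time, UTC−04:30.
09:15 UTC − 4h30m = 04:45 local.

04:45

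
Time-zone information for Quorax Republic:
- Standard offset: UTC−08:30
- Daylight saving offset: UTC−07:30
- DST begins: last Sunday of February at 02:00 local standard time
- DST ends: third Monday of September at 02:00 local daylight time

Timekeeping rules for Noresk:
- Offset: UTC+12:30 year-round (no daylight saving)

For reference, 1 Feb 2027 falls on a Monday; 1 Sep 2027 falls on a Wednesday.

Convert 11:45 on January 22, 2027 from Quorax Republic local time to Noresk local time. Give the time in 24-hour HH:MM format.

1 February 2027 is a Monday, so Sundays fall on 7, 14, 21, 28; the last is February 28.
1 September 2027 is a Wednesday, so the first Monday is September 6 and the third is September 20.
January 22, 2027 does not fall between 28 February and 20 September, so daylight saving is not in effect and Quorax Republic is at UTC−08:30.
11:45 Quorax Republic + 8h30m = 20:15 UTC.
Noresk stays on UTC+12:30 all year.
20:15 UTC + 12h30m = 08:45 Noresk (rolling into the next day, 23 January 2027).

08:45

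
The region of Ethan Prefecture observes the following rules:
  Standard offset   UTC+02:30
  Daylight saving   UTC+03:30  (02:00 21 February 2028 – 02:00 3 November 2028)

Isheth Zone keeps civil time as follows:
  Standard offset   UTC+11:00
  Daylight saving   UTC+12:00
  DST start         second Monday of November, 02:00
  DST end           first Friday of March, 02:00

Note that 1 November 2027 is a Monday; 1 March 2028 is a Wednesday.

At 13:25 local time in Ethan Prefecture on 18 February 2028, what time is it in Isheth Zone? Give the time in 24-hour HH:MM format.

18 February 2028 does not fall between 21 February and 3 November, so daylight saving is not in effect and Ethan Prefecture is at UTC+02:30.
13:25 Ethan Prefecture − 2h30m = 10:55 UTC.
1 November 2027 is a Monday, so the first Monday is November 1 and the second is November 8.
1 March 2028 is a Wednesday, so the first Friday is March 3.
At the standard offset (UTC+11:00), 10:55 UTC + 11h = 21:55 Isheth Zone standard time.
The standard-time date in Isheth Zone, 18 February 2028, falls between 8 November 2027 and 3 March 2028, so daylight saving is in effect and Isheth Zone is at UTC+12:00.
10:55 UTC + 12h = 22:55 Isheth Zone.

22:55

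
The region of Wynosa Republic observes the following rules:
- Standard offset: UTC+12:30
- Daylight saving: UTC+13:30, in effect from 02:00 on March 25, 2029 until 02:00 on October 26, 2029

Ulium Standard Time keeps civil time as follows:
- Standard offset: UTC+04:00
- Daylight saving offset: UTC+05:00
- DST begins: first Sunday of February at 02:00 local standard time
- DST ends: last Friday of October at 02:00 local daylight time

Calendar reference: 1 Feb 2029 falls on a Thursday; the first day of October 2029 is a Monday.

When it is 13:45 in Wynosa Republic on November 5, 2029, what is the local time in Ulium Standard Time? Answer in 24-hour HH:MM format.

Daylight saving runs 25 March – 26 October; November 5, 2029 is outside that window, so Wynosa Republic is on standard time at UTC+12:30.
13:45 Wynosa Republic − 12h30m = 01:15 UTC.
1 February 2029 is a Thursday, so the first Sunday is February 4.
1 October 2029 is a Monday, so Fridays fall on 5, 12, 19, 26; the last is October 26.
At the standard offset (UTC+04:00), 01:15 UTC + 4h = 05:15 Ulium Standard Time standard time.
Daylight saving runs 4 February – 26 October; the standard-time date in Ulium Standard Time, November 5, 2029, is outside that window, so Ulium Standard Time is on standard time at UTC+04:00.
01:15 UTC + 4h = 05:15 Ulium Standard Time.

05:15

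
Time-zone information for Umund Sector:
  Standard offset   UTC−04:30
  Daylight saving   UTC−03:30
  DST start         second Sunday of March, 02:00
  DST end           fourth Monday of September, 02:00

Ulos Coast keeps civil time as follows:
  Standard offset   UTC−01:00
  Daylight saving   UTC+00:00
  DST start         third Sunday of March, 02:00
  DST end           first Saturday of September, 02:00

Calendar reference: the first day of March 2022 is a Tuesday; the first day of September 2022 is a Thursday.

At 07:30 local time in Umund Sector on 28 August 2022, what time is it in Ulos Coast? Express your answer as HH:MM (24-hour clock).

1 March 2022 is a Tuesday, so the first Sunday is March 6 and the second is March 13.
1 September 2022 is a Thursday, so the first Monday is September 5 and the fourth is September 26.
Daylight saving runs 13 March – 26 September; 28 August 2022 is inside that window, so Umund Sector is at UTC−03:30.
07:30 Umund Sector + 3h30m = 11:00 UTC.
1 March 2022 is a Tuesday, so the first Sunday is March 6 and the third is March 20.
1 September 2022 is a Thursday, so the first Saturday is September 3.
At the standard offset (UTC−01:00), 11:00 UTC − 1h = 10:00 Ulos Coast standard time.
The standard-time date in Ulos Coast, 28 August 2022, falls between 20 March and 3 September, so daylight saving is in effect and Ulos Coast is at UTC+00:00.
11:00 UTC + 0h = 11:00 Ulos Coast.

11:00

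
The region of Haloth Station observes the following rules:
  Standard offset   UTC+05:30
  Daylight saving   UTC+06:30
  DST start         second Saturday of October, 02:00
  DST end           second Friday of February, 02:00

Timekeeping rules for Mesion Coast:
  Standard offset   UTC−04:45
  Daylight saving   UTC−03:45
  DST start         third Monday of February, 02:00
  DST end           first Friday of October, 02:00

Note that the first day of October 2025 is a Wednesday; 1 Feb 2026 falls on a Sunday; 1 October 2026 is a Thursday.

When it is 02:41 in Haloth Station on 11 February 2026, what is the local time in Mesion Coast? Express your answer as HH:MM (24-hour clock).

15:26

1 October 2025 is a Wednesday, so the first Saturday is October 4 and the second is October 11.
1 February 2026 is a Sunday, so the first Friday is February 6 and the second is February 13.
Daylight saving runs 11 October 2025 – 13 February 2026; 11 February 2026 is inside that window, so Haloth Station is at UTC+06:30.
02:41 Haloth Station − 6h30m = 20:11 UTC (rolling into the previous day, 10 February 2026).
1 February 2026 is a Sunday, so the first Monday is February 2 and the third is February 16.
1 October 2026 is a Thursday, so the first Friday is October 2.
At the standard offset (UTC−04:45), 20:11 UTC − 4h45m = 15:26 Mesion Coast standard time.
The standard-time date in Mesion Coast, 10 February 2026, does not fall between 16 February and 2 October, so daylight saving is not in effect and Mesion Coast is at UTC−04:45.
20:11 UTC − 4h45m = 15:26 Mesion Coast.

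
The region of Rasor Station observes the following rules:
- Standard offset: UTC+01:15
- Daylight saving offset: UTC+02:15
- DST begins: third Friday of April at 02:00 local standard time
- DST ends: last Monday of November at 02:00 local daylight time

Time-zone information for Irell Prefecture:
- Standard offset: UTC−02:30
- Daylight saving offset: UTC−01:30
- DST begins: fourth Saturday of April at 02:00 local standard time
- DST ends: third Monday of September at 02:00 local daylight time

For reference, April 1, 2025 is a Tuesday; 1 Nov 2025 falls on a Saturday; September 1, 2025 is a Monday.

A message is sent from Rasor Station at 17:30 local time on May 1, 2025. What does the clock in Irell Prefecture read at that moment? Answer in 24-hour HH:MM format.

13:45

1 April 2025 is a Tuesday, so the first Friday is April 4 and the third is April 18.
1 November 2025 is a Saturday, so Mondays fall on 3, 10, 17, 24; the last is November 24.
Daylight saving runs 18 April – 24 November; May 1, 2025 is inside that window, so Rasor Station is at UTC+02:15.
17:30 Rasor Station − 2h15m = 15:15 UTC.
1 April 2025 is a Tuesday, so the first Saturday is April 5 and the fourth is April 26.
1 September 2025 is a Monday, so the first Monday is September 1 and the third is September 15.
At the standard offset (UTC−02:30), 15:15 UTC − 2h30m = 12:45 Irell Prefecture standard time.
The standard-time date in Irell Prefecture, May 1, 2025, falls between 26 April and 15 September, so daylight saving is in effect and Irell Prefecture is at UTC−01:30.
15:15 UTC − 1h30m = 13:45 Irell Prefecture.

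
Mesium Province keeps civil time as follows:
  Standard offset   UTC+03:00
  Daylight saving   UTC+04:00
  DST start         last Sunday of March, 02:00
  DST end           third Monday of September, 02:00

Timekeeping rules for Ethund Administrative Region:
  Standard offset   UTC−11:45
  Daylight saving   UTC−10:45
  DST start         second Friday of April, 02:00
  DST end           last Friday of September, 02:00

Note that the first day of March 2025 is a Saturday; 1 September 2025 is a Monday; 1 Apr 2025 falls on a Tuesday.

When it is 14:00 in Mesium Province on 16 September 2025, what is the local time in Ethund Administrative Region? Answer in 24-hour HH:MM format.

00:15

1 March 2025 is a Saturday, so Sundays fall on 2, 9, 16, 23, 30; the last is March 30.
1 September 2025 is a Monday, so the first Monday is September 1 and the third is September 15.
16 September 2025 is outside the daylight-saving period (30 March – 15 September), so Mesium Province is on standard time, UTC+03:00.
14:00 Mesium Province − 3h = 11:00 UTC.
1 April 2025 is a Tuesday, so the first Friday is April 4 and the second is April 11.
1 September 2025 is a Monday, so Fridays fall on 5, 12, 19, 26; the last is September 26.
At the standard offset (UTC−11:45), 11:00 UTC − 11h45m = 23:15 Ethund Administrative Region standard time (rolling into the previous day, 15 September 2025).
Daylight saving runs 11 April – 26 September; the standard-time date in Ethund Administrative Region, 15 September 2025, is inside that window, so Ethund Administrative Region is at UTC−10:45.
11:00 UTC − 10h45m = 00:15 Ethund Administrative Region.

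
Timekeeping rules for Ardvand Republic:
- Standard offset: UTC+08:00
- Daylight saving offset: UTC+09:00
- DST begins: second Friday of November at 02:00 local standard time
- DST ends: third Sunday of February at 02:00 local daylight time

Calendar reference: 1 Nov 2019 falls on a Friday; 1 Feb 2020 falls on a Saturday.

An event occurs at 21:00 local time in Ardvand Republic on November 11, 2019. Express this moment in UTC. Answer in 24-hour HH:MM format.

1 November 2019 is a Friday, so the first Friday is November 1 and the second is November 8.
1 February 2020 is a Saturday, so the first Sunday is February 2 and the third is February 16.
November 11, 2019 lies within the daylight-saving period (8 November 2019 – 16 February 2020), so Ardvand Republic is on daylight time, UTC+09:00.
21:00 local − 9h = 12:00 UTC.

12:00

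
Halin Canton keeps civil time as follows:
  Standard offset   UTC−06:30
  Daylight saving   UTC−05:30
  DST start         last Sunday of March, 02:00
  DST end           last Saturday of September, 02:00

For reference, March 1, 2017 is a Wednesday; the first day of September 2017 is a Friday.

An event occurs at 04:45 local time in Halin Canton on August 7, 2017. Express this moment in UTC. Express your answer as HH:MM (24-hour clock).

1 March 2017 is a Wednesday, so Sundays fall on 5, 12, 19, 26; the last is March 26.
1 September 2017 is a Friday, so Saturdays fall on 2, 9, 16, 23, 30; the last is September 30.
August 7, 2017 falls between 26 March and 30 September, so daylight saving is in effect and Halin Canton is at UTC−05:30.
04:45 local + 5h30m = 10:15 UTC.

10:15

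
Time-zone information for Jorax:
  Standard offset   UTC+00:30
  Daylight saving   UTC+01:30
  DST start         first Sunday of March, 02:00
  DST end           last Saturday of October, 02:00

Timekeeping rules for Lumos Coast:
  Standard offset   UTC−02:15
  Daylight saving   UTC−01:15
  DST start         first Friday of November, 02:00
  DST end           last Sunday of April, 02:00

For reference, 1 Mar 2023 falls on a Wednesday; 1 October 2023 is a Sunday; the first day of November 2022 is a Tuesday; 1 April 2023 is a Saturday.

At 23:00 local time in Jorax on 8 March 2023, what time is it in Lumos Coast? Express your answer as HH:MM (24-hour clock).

20:15

1 March 2023 is a Wednesday, so the first Sunday is March 5.
1 October 2023 is a Sunday, so Saturdays fall on 7, 14, 21, 28; the last is October 28.
Daylight saving runs 5 March – 28 October; 8 March 2023 is inside that window, so Jorax is at UTC+01:30.
23:00 Jorax − 1h30m = 21:30 UTC.
1 November 2022 is a Tuesday, so the first Friday is November 4.
1 April 2023 is a Saturday, so Sundays fall on 2, 9, 16, 23, 30; the last is April 30.
At the standard offset (UTC−02:15), 21:30 UTC − 2h15m = 19:15 Lumos Coast standard time.
Daylight saving runs 4 November 2022 – 30 April 2023; the standard-time date in Lumos Coast, 8 March 2023, is inside that window, so Lumos Coast is at UTC−01:15.
21:30 UTC − 1h15m = 20:15 Lumos Coast.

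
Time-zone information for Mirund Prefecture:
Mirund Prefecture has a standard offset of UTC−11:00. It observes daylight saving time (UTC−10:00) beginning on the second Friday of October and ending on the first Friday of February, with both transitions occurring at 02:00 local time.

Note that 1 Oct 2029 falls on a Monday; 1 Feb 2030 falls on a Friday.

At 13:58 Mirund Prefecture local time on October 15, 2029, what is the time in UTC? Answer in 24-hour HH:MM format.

1 October 2029 is a Monday, so the first Friday is October 5 and the second is October 12.
1 February 2030 is a Friday, so the first Friday is February 1.
October 15, 2029 falls between 12 October 2029 and 1 February 2030, so daylight saving is in effect and Mirund Prefecture is at UTC−10:00.
13:58 local + 10h = 23:58 UTC.

23:58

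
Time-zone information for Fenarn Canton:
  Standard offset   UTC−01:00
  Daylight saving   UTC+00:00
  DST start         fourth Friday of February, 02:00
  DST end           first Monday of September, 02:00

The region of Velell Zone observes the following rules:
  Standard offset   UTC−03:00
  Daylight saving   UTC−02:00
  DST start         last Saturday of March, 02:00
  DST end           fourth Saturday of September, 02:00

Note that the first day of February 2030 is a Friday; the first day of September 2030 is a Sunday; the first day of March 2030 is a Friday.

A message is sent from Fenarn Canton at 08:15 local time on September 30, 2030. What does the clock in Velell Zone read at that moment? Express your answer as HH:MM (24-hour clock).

1 February 2030 is a Friday, so the first Friday is February 1 and the fourth is February 22.
1 September 2030 is a Sunday, so the first Monday is September 2.
September 30, 2030 is outside the daylight-saving period (22 February – 2 September), so Fenarn Canton is on standard time, UTC−01:00.
08:15 Fenarn Canton + 1h = 09:15 UTC.
1 March 2030 is a Friday, so Saturdays fall on 2, 9, 16, 23, 30; the last is March 30.
1 September 2030 is a Sunday, so the first Saturday is September 7 and the fourth is September 28.
At the standard offset (UTC−03:00), 09:15 UTC − 3h = 06:15 Velell Zone standard time.
The standard-time date in Velell Zone, September 30, 2030, does not fall between 30 March and 28 September, so daylight saving is not in effect and Velell Zone is at UTC−03:00.
09:15 UTC − 3h = 06:15 Velell Zone.

06:15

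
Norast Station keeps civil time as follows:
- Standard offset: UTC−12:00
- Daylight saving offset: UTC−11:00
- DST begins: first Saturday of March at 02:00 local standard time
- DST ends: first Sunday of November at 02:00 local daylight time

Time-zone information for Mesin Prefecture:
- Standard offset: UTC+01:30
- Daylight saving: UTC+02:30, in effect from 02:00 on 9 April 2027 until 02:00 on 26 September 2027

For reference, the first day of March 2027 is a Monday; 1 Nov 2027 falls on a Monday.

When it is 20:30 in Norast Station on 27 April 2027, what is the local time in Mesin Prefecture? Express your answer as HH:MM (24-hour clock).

1 March 2027 is a Monday, so the first Saturday is March 6.
1 November 2027 is a Monday, so the first Sunday is November 7.
27 April 2027 lies within the daylight-saving period (6 March – 7 November), so Norast Station is on daylight time, UTC−11:00.
20:30 Norast Station + 11h = 07:30 UTC (rolling into the next day, 28 April 2027).
At the standard offset (UTC+01:30), 07:30 UTC + 1h30m = 09:00 Mesin Prefecture standard time.
Daylight saving runs 9 April – 26 September; the standard-time date in Mesin Prefecture, 28 April 2027, is inside that window, so Mesin Prefecture is at UTC+02:30.
07:30 UTC + 2h30m = 10:00 Mesin Prefecture.

10:00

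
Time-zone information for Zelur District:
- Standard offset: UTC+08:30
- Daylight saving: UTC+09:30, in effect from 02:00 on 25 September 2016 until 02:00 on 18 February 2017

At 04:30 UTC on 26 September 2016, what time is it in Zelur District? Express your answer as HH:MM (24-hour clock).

At the standard offset (UTC+08:30), 04:30 UTC + 8h30m = 13:00 Zelur District standard time.
Daylight saving runs 25 September 2016 – 18 February 2017; the standard-time date in Zelur District, 26 September 2016, is inside that window, so Zelur District is at UTC+09:30.
04:30 UTC + 9h30m = 14:00 local.

14:00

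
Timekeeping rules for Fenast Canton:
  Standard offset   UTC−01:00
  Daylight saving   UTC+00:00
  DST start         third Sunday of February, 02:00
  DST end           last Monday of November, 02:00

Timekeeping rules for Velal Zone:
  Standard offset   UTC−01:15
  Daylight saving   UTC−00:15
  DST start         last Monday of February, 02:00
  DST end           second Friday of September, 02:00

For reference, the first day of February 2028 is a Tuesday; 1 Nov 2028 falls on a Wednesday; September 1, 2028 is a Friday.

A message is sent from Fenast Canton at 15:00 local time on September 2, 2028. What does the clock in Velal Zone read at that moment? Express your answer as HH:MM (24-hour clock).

14:45

1 February 2028 is a Tuesday, so the first Sunday is February 6 and the third is February 20.
1 November 2028 is a Wednesday, so Mondays fall on 6, 13, 20, 27; the last is November 27.
September 2, 2028 lies within the daylight-saving period (20 February – 27 November), so Fenast Canton is on daylight time, UTC+00:00.
15:00 Fenast Canton − 0h = 15:00 UTC.
1 February 2028 is a Tuesday, so Mondays fall on 7, 14, 21, 28; the last is February 28.
1 September 2028 is a Friday, so the first Friday is September 1 and the second is September 8.
At the standard offset (UTC−01:15), 15:00 UTC − 1h15m = 13:45 Velal Zone standard time.
The standard-time date in Velal Zone, September 2, 2028, lies within the daylight-saving period (28 February – 8 September), so Velal Zone is on daylight time, UTC−00:15.
15:00 UTC − 0h15m = 14:45 Velal Zone.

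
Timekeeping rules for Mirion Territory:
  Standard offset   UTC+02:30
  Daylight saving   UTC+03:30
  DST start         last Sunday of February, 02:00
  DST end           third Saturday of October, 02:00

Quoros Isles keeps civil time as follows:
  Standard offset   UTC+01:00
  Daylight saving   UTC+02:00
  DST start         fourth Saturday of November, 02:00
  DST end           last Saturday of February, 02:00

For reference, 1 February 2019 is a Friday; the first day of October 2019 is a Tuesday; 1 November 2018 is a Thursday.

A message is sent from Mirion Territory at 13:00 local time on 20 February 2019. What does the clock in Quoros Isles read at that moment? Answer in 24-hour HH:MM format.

12:30

1 February 2019 is a Friday, so Sundays fall on 3, 10, 17, 24; the last is February 24.
1 October 2019 is a Tuesday, so the first Saturday is October 5 and the third is October 19.
Daylight saving runs 24 February – 19 October; 20 February 2019 is outside that window, so Mirion Territory is on standard time at UTC+02:30.
13:00 Mirion Territory − 2h30m = 10:30 UTC.
1 November 2018 is a Thursday, so the first Saturday is November 3 and the fourth is November 24.
1 February 2019 is a Friday, so Saturdays fall on 2, 9, 16, 23; the last is February 23.
At the standard offset (UTC+01:00), 10:30 UTC + 1h = 11:30 Quoros Isles standard time.
The standard-time date in Quoros Isles, 20 February 2019, lies within the daylight-saving period (24 November 2018 – 23 February 2019), so Quoros Isles is on daylight time, UTC+02:00.
10:30 UTC + 2h = 12:30 Quoros Isles.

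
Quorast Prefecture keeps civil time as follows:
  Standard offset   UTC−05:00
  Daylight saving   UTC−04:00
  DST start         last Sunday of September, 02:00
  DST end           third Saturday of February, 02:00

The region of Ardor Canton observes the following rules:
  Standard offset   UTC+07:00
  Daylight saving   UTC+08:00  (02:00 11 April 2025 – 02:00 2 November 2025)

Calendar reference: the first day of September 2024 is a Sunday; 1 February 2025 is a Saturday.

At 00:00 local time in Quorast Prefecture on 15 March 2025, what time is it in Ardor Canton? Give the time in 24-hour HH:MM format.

12:00

1 September 2024 is a Sunday, so Sundays fall on 1, 8, 15, 22, 29; the last is September 29.
1 February 2025 is a Saturday, so the first Saturday is February 1 and the third is February 15.
15 March 2025 does not fall between 29 September 2024 and 15 February 2025, so daylight saving is not in effect and Quorast Prefecture is at UTC−05:00.
00:00 Quorast Prefecture + 5h = 05:00 UTC.
At the standard offset (UTC+07:00), 05:00 UTC + 7h = 12:00 Ardor Canton standard time.
The standard-time date in Ardor Canton, 15 March 2025, is outside the daylight-saving period (11 April – 2 November), so Ardor Canton is on standard time, UTC+07:00.
05:00 UTC + 7h = 12:00 Ardor Canton.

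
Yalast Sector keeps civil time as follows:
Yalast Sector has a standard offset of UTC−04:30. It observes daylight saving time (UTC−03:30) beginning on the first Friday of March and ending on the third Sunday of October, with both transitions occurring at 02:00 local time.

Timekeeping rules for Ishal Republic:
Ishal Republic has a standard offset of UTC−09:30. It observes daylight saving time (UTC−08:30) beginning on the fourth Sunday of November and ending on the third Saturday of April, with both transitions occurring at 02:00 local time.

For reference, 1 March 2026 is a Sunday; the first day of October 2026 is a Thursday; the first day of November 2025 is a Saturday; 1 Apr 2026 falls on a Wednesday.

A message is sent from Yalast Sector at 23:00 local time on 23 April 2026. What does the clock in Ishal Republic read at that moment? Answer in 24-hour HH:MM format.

1 March 2026 is a Sunday, so the first Friday is March 6.
1 October 2026 is a Thursday, so the first Sunday is October 4 and the third is October 18.
23 April 2026 falls between 6 March and 18 October, so daylight saving is in effect and Yalast Sector is at UTC−03:30.
23:00 Yalast Sector + 3h30m = 02:30 UTC (rolling into the next day, 24 April 2026).
1 November 2025 is a Saturday, so the first Sunday is November 2 and the fourth is November 23.
1 April 2026 is a Wednesday, so the first Saturday is April 4 and the third is April 18.
At the standard offset (UTC−09:30), 02:30 UTC − 9h30m = 17:00 Ishal Republic standard time (rolling into the previous day, 23 April 2026).
Daylight saving runs 23 November 2025 – 18 April 2026; the standard-time date in Ishal Republic, 23 April 2026, is outside that window, so Ishal Republic is on standard time at UTC−09:30.
02:30 UTC − 9h30m = 17:00 Ishal Republic (rolling into the previous day, 23 April 2026).

17:00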